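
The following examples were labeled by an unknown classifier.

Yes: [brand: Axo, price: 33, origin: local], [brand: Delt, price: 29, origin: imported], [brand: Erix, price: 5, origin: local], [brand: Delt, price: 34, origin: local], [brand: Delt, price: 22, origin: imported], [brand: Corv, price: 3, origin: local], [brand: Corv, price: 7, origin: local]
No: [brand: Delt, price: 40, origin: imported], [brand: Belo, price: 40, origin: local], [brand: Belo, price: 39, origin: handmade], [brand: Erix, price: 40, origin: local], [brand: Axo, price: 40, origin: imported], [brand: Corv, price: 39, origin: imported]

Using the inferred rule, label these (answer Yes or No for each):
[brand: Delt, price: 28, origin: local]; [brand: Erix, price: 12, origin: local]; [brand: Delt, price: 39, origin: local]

The rule appears to be: price ≤ 34.
[brand: Delt, price: 28, origin: local] → price = 28 → Yes. [brand: Erix, price: 12, origin: local] → price = 12 → Yes. [brand: Delt, price: 39, origin: local] → price = 39 → No.

Yes, Yes, No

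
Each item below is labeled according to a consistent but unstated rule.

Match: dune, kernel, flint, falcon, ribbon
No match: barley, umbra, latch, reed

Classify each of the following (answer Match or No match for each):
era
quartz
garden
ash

No match, No match, Match, No match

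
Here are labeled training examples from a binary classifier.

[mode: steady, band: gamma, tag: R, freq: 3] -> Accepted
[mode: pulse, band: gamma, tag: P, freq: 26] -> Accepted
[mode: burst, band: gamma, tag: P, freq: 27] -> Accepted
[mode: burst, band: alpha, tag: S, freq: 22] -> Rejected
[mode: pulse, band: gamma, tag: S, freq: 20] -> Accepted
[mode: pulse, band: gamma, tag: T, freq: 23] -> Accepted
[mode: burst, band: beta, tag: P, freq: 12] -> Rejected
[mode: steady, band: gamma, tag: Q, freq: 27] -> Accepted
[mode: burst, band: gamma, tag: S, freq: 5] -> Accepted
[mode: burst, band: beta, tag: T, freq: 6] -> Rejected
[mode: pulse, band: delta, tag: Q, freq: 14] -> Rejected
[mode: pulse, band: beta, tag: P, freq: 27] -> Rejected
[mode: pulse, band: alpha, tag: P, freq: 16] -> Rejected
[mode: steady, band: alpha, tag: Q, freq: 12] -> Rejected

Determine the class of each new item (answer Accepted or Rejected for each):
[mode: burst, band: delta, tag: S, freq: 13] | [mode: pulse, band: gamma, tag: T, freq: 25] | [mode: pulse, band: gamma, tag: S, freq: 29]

Every 'Accepted' example satisfies: band is gamma. None of the 'Rejected' examples do.
[mode: burst, band: delta, tag: S, freq: 13] → band is delta → Rejected. [mode: pulse, band: gamma, tag: T, freq: 25] → band is gamma → Accepted. [mode: pulse, band: gamma, tag: S, freq: 29] → band is gamma → Accepted.

Rejected, Accepted, Accepted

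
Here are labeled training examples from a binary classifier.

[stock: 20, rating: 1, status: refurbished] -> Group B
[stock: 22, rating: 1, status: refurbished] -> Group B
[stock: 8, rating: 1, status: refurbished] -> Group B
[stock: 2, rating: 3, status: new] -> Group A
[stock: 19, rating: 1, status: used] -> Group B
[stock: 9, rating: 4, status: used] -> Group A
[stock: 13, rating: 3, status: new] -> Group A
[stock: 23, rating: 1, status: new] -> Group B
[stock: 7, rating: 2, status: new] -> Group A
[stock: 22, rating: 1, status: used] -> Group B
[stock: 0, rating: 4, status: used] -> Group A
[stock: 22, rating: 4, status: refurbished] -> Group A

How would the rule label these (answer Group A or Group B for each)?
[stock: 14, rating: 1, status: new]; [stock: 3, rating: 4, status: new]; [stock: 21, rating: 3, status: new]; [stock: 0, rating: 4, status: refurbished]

Group B, Group A, Group A, Group A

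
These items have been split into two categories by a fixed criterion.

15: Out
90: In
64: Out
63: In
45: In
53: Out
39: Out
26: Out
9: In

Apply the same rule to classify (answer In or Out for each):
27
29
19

'In' ⟺ multiple of 9.
27: In (27 = 9·3). 29: Out (29 = 9·3 + 2). 19: Out (19 = 9·2 + 1).

In, Out, Out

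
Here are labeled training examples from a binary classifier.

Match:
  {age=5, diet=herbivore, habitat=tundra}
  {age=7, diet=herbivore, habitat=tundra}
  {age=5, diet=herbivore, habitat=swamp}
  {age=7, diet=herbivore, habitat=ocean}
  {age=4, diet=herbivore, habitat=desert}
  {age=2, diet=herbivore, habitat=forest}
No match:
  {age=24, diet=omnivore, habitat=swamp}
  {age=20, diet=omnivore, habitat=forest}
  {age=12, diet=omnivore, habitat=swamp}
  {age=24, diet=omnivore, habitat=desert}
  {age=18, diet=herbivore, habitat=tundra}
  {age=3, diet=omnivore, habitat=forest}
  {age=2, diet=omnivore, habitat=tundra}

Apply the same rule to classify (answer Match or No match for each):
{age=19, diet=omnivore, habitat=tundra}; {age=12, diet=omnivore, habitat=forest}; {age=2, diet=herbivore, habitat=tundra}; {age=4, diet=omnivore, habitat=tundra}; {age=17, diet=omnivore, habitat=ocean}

A rule that fits every label: diet is herbivore AND age ≤ 7 — true of each 'Match' example, false of each 'No match' one.

No match, No match, Match, No match, No match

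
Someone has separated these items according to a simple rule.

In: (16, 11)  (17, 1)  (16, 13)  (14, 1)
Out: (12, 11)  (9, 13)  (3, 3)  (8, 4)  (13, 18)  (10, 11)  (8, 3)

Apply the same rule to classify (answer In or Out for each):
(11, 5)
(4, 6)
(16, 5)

Out, Out, In

One predicate separates the groups cleanly: first ≥ 14.
(11, 5): Out (first 11).
(4, 6): Out (first 4).
(16, 5): In (first 16).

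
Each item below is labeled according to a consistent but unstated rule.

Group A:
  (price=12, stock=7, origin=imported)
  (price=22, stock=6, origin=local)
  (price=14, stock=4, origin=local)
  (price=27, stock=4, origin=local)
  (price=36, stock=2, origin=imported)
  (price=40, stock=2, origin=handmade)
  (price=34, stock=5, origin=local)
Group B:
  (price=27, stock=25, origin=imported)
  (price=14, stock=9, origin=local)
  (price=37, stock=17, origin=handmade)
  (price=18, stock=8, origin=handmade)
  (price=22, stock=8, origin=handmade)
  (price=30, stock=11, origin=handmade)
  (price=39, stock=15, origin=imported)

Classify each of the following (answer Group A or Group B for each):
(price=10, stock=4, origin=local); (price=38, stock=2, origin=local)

Group A, Group A

'Group A' ⟺ stock ≤ 7.
(price=10, stock=4, origin=local): stock = 4 — matches, so Group A. (price=38, stock=2, origin=local): stock = 2 — matches, so Group A.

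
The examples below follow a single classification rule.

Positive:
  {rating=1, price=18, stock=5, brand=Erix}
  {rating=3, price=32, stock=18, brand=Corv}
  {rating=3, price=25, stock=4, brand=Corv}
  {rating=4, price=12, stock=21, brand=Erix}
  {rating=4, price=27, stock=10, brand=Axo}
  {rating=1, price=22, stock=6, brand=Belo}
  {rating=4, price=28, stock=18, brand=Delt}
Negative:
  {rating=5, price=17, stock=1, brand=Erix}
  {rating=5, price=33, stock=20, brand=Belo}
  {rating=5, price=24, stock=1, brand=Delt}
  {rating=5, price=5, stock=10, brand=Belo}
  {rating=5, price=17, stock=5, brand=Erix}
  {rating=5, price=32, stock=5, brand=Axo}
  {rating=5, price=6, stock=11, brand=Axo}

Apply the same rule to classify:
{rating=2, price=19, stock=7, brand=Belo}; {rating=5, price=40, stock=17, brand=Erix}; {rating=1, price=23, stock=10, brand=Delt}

The simplest hypothesis consistent with all the labels is: rating ≤ 4.
{rating=2, price=19, stock=7, brand=Belo}: rating = 2 — meets the rule, so Positive. {rating=5, price=40, stock=17, brand=Erix}: rating = 5 — fails the rule, so Negative. {rating=1, price=23, stock=10, brand=Delt}: rating = 1 — meets the rule, so Positive.

Positive, Negative, Positive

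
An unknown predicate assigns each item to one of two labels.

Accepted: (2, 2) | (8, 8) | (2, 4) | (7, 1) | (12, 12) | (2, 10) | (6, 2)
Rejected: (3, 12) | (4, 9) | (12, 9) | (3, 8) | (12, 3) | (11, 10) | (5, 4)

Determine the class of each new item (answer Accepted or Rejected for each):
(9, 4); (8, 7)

Rejected, Rejected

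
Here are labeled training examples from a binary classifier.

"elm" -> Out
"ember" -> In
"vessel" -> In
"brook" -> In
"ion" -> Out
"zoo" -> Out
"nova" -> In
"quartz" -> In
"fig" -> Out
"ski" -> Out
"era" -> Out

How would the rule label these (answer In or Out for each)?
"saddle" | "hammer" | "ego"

In, In, Out

A rule that fits every label: length ≥ 4 — true of each 'In' example, false of each 'Out' one.
"saddle": length 6 — matches, so In. "hammer": length 6 — matches, so In. "ego": length 3 — does not satisfy this, so Out.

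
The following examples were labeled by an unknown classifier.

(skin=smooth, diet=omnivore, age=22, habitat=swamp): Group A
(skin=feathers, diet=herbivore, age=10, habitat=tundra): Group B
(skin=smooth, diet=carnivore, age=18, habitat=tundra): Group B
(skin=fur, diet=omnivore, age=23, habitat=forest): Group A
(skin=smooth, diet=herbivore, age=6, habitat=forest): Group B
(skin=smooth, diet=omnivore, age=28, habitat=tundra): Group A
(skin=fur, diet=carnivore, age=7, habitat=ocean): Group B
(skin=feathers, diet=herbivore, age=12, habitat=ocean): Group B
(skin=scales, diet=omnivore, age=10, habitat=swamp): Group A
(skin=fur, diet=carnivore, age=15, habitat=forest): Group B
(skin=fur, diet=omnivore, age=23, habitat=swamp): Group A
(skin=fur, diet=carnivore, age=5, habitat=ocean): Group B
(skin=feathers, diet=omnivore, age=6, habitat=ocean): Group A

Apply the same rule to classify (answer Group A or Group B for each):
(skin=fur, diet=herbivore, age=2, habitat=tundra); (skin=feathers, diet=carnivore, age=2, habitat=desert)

Group B, Group B

Looking at the examples, the only property every 'Group A' case has and every 'Group B' case lacks is: diet is omnivore.
(skin=fur, diet=herbivore, age=2, habitat=tundra) — diet is herbivore, hence Group B.
(skin=feathers, diet=carnivore, age=2, habitat=desert) — diet is carnivore, hence Group B.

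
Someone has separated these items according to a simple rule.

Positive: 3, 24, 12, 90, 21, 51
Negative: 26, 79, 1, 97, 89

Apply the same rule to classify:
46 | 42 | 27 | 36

Negative, Positive, Positive, Positive

The rule appears to be: multiple of 3.
Negative: 46, since 46 = 3·15 + 1.
Positive: 42, since 42 = 3·14.
Positive: 27, since 27 = 3·9.
Positive: 36, since 36 = 3·12.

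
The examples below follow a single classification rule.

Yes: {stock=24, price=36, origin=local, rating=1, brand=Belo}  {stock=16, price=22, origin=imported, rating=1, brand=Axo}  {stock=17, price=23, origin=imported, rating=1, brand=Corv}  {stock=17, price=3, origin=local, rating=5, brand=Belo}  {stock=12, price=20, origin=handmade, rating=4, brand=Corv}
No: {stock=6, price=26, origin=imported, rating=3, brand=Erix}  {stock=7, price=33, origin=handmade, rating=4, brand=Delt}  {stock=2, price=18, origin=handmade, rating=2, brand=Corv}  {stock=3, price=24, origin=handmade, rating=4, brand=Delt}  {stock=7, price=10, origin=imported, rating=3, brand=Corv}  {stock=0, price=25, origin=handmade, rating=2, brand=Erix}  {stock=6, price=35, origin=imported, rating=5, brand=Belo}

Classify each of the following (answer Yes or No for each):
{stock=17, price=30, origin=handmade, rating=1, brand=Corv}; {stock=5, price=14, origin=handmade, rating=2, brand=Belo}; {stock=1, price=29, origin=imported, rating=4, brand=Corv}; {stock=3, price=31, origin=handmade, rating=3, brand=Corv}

Yes, No, No, No

Rule: stock ≥ 12. This holds for each 'Yes' example and fails for each 'No' one.
Yes: {stock=17, price=30, origin=handmade, rating=1, brand=Corv}, since stock = 17.
No: {stock=5, price=14, origin=handmade, rating=2, brand=Belo}, since stock = 5.
No: {stock=1, price=29, origin=imported, rating=4, brand=Corv}, since stock = 1.
No: {stock=3, price=31, origin=handmade, rating=3, brand=Corv}, since stock = 3.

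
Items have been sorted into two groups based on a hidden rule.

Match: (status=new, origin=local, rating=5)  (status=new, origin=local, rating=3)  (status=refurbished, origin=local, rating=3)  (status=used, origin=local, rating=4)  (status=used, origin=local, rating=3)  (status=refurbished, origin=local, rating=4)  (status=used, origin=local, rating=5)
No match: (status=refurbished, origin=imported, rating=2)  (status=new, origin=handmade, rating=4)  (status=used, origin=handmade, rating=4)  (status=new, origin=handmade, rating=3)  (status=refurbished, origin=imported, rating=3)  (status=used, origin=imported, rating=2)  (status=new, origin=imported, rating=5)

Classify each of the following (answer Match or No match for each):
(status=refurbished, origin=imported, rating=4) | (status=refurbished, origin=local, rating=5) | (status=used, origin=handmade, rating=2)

No match, Match, No match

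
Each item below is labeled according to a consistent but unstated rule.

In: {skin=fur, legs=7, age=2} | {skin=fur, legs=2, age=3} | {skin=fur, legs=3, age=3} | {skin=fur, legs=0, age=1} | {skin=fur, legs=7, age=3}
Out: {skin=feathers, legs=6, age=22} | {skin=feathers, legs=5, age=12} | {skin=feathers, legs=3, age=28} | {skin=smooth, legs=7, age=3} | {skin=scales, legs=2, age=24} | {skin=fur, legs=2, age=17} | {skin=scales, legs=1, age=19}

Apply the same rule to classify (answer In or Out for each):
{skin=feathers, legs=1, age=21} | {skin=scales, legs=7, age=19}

The classifier is using: skin is fur AND age ≤ 3.
{skin=feathers, legs=1, age=21}: skin is feathers, age = 21 — doesn't qualify, so Out.
{skin=scales, legs=7, age=19}: skin is scales, age = 19 — doesn't qualify, so Out.

Out, Out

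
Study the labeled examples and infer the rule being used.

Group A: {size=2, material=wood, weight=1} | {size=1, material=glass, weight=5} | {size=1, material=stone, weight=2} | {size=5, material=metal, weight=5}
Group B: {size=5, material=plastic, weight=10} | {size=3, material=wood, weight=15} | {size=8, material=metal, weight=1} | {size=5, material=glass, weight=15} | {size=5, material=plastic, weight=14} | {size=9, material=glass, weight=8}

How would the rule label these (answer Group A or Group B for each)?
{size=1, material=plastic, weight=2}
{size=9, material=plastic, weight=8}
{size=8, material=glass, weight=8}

The pattern is that an item is 'Group A' exactly when: weight ≤ 5 AND size ≤ 5.
{size=1, material=plastic, weight=2}: Group A (weight = 2, size = 1).
{size=9, material=plastic, weight=8}: Group B (weight = 8, size = 9).
{size=8, material=glass, weight=8}: Group B (weight = 8, size = 8).

Group A, Group B, Group B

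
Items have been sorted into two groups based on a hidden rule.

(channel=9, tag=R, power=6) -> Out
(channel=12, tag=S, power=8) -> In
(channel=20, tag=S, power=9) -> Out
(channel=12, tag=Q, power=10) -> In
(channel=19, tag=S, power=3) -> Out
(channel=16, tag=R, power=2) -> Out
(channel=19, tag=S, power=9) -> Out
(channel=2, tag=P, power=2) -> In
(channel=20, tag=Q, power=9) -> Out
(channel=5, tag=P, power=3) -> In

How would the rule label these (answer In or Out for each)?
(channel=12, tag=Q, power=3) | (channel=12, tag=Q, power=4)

Every 'In' example satisfies: tag is P OR channel = 12. None of the 'Out' examples do.
(channel=12, tag=Q, power=3) — tag is Q, channel = 12, hence In. (channel=12, tag=Q, power=4) — tag is Q, channel = 12, hence In.

In, In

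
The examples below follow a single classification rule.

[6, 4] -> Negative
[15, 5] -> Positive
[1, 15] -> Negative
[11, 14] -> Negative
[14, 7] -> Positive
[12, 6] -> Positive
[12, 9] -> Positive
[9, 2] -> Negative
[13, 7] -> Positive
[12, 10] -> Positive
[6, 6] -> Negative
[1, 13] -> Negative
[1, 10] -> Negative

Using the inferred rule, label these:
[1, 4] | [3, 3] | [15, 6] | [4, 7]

One predicate separates the groups cleanly: first ≥ 12.
[1, 4] — first 1, hence Negative.
[3, 3] — first 3, hence Negative.
[15, 6] — first 15, hence Positive.
[4, 7] — first 4, hence Negative.

Negative, Negative, Positive, Negative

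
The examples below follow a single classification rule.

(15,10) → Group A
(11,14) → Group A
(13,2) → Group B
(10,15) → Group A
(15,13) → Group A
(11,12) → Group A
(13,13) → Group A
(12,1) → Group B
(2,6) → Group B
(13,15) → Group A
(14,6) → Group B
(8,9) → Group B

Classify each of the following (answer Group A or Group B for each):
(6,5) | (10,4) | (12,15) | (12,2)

The simplest hypothesis consistent with all the labels is: sum ≥ 23.
(6,5) → 6+5 = 11 → Group B.
(10,4) → 10+4 = 14 → Group B.
(12,15) → 12+15 = 27 → Group A.
(12,2) → 12+2 = 14 → Group B.

Group B, Group B, Group A, Group B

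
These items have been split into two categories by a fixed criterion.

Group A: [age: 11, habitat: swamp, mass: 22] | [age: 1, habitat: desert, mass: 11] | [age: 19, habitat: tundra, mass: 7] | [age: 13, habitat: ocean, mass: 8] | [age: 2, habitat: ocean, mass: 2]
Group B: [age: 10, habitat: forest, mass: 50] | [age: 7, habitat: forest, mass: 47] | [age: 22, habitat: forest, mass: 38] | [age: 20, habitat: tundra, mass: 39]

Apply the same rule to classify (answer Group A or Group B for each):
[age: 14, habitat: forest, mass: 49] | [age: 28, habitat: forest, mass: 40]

Group B, Group B

All 'Group A' examples share one property — mass ≤ 22 — and every 'Group B' example lacks it.
Group B: [age: 14, habitat: forest, mass: 49], since mass = 49.
Group B: [age: 28, habitat: forest, mass: 40], since mass = 40.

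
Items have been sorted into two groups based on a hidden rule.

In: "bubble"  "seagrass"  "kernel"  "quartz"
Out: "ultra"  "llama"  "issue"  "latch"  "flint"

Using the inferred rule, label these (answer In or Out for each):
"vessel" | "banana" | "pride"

In, In, Out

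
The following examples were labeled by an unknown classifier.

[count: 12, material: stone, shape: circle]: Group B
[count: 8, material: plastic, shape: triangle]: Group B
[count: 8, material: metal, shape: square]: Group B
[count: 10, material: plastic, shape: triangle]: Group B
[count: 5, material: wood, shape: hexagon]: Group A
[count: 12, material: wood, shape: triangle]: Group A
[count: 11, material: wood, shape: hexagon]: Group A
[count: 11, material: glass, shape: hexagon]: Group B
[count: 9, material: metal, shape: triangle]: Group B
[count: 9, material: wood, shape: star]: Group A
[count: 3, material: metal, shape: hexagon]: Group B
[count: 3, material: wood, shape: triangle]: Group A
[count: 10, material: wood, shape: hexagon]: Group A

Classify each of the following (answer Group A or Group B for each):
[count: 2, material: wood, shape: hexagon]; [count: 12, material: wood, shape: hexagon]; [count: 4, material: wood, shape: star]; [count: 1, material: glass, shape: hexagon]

Group A, Group A, Group A, Group B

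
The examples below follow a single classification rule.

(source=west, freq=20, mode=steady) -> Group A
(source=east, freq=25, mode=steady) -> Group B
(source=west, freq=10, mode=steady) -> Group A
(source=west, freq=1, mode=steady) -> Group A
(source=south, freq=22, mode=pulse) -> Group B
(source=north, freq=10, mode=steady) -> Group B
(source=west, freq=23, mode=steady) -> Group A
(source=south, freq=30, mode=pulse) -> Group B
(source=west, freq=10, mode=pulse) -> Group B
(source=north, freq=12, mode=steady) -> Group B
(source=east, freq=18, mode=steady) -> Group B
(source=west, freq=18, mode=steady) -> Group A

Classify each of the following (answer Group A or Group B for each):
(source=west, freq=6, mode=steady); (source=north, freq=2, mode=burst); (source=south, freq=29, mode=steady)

Group A, Group B, Group B

The rule appears to be: source is west AND mode is steady.
(source=west, freq=6, mode=steady): Group A (source is west, mode is steady).
(source=north, freq=2, mode=burst): Group B (source is north, mode is burst).
(source=south, freq=29, mode=steady): Group B (source is south, mode is steady).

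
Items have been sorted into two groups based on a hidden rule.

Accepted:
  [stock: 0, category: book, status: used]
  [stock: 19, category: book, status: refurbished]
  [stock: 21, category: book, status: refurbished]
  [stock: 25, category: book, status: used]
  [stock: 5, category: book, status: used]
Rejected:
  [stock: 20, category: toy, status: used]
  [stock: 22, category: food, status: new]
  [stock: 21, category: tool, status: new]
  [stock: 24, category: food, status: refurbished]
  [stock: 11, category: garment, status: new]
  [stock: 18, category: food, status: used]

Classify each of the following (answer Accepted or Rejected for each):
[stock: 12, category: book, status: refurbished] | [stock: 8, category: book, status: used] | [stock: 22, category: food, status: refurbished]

Accepted, Accepted, Rejected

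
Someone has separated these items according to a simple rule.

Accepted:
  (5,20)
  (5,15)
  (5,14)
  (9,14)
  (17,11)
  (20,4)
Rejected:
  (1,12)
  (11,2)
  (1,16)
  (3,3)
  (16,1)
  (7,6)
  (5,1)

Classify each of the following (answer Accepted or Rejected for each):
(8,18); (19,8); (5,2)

Rule: sum ≥ 19. This holds for each 'Accepted' example and fails for each 'Rejected' one.

Accepted, Accepted, Rejected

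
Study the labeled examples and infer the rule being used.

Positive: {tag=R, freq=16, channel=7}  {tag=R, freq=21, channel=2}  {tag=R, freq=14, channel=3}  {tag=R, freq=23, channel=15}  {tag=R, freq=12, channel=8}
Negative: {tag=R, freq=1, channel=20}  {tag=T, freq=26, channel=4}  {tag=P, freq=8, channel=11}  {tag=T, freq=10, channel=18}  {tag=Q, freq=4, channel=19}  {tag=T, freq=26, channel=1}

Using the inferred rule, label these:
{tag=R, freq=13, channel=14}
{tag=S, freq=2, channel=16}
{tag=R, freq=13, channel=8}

The classifier is using: tag is R AND freq ≥ 4.
{tag=R, freq=13, channel=14}: tag is R, freq = 13 — checks out, so Positive. {tag=S, freq=2, channel=16}: tag is S, freq = 2 — fails this test, so Negative. {tag=R, freq=13, channel=8}: tag is R, freq = 13 — checks out, so Positive.

Positive, Negative, Positive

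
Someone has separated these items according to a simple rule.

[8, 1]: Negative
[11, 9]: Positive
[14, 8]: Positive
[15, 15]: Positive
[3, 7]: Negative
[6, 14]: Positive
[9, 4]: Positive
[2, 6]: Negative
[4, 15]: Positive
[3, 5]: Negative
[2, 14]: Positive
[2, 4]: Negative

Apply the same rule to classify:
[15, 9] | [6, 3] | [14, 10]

Positive, Negative, Positive

The simplest hypothesis consistent with all the labels is: sum ≥ 13.
[15, 9] — 15+9 = 24, hence Positive.
[6, 3] — 6+3 = 9, hence Negative.
[14, 10] — 14+10 = 24, hence Positive.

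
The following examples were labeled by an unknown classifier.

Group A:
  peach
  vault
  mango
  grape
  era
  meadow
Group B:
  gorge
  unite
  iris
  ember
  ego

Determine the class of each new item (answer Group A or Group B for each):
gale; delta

The classifier is using: contains 'a'.
gale: has 'a', fits → Group A. delta: has 'a', fits → Group A.

Group A, Group A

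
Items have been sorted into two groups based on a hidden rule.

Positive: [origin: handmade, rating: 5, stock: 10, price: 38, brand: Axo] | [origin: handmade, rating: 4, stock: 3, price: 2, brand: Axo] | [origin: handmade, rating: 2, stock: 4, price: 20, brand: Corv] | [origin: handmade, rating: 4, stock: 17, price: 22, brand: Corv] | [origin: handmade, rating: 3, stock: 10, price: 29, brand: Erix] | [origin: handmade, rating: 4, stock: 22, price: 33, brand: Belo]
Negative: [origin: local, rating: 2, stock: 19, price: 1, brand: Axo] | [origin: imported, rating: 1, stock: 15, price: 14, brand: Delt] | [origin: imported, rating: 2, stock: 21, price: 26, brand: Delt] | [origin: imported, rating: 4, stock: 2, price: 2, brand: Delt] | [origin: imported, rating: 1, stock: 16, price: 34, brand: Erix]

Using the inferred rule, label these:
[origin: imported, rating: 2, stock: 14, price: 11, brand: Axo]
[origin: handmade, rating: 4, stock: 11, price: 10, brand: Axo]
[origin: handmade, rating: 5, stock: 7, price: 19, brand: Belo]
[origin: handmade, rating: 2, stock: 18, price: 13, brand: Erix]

Negative, Positive, Positive, Positive

Every 'Positive' example satisfies: origin is handmade. None of the 'Negative' examples do.
[origin: imported, rating: 2, stock: 14, price: 11, brand: Axo]: origin is imported — fails the rule, so Negative.
[origin: handmade, rating: 4, stock: 11, price: 10, brand: Axo]: origin is handmade — checks out, so Positive.
[origin: handmade, rating: 5, stock: 7, price: 19, brand: Belo]: origin is handmade — checks out, so Positive.
[origin: handmade, rating: 2, stock: 18, price: 13, brand: Erix]: origin is handmade — checks out, so Positive.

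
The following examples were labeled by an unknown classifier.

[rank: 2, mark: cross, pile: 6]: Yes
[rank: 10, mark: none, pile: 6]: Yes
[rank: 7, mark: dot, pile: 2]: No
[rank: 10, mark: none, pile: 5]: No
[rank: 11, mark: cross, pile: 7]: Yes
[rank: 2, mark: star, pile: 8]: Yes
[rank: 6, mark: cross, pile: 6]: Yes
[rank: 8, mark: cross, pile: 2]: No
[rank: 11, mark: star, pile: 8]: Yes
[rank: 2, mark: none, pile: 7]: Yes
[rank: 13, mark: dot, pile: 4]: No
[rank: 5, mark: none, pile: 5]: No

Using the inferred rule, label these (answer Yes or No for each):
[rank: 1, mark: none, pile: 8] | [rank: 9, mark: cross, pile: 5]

Yes, No

The simplest hypothesis consistent with all the labels is: pile ≥ 6.
[rank: 1, mark: none, pile: 8]: pile = 8 — has this property, so Yes. [rank: 9, mark: cross, pile: 5]: pile = 5 — does not satisfy this, so No.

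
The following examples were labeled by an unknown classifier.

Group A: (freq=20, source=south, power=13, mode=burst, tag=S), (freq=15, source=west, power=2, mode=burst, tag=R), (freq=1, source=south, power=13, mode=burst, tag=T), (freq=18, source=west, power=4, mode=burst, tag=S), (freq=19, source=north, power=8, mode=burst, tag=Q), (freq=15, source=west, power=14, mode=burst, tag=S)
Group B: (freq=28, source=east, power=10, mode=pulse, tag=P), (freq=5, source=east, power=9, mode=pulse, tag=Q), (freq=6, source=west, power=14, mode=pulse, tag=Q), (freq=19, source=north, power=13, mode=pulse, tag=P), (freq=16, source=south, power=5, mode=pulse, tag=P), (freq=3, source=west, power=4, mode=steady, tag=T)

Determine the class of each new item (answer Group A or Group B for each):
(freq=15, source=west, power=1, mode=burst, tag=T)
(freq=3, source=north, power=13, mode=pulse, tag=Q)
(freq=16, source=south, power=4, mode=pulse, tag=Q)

The distinguishing property — mode is burst — holds for all the 'Group A' cases and none of the 'Group B' cases.
(freq=15, source=west, power=1, mode=burst, tag=T): mode is burst, matches → Group A.
(freq=3, source=north, power=13, mode=pulse, tag=Q): mode is pulse, doesn't qualify → Group B.
(freq=16, source=south, power=4, mode=pulse, tag=Q): mode is pulse, doesn't qualify → Group B.

Group A, Group B, Group B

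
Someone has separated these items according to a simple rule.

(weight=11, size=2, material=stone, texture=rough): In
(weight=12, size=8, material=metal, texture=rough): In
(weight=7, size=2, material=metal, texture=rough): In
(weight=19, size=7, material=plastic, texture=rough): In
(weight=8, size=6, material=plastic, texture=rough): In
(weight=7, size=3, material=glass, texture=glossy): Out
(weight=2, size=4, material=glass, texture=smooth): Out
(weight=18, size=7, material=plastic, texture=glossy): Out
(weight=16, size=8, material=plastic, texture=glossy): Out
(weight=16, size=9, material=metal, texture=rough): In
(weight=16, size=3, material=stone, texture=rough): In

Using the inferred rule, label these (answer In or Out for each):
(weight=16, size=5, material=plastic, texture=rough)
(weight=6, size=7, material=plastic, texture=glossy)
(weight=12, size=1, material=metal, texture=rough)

In, Out, In

The pattern is that an item is 'In' exactly when: texture is rough.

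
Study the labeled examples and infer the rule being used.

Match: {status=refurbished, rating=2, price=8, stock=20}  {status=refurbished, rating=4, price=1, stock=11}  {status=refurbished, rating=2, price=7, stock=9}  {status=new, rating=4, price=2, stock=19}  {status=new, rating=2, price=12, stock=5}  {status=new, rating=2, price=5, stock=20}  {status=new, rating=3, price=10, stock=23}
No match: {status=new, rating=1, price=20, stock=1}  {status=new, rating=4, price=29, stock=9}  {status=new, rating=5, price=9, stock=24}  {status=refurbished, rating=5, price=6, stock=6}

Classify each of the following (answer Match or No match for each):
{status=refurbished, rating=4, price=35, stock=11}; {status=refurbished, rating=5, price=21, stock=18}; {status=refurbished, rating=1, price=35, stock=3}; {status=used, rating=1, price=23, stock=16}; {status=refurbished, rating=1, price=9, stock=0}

No match, No match, No match, No match, Match

The distinguishing property — rating ≤ 4 AND price ≤ 12 — holds for all the 'Match' cases and none of the 'No match' cases.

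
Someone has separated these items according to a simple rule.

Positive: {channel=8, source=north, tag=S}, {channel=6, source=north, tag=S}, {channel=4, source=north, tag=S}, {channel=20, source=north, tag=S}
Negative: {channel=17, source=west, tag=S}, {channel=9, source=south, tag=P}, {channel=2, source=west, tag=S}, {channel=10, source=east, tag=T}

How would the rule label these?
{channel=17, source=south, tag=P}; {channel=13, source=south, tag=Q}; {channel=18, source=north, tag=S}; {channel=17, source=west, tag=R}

Negative, Negative, Positive, Negative

The distinguishing property — source is north — holds for all the 'Positive' cases and none of the 'Negative' cases.
{channel=17, source=south, tag=P}: source is south, does not pass → Negative.
{channel=13, source=south, tag=Q}: source is south, does not pass → Negative.
{channel=18, source=north, tag=S}: source is north, meets the rule → Positive.
{channel=17, source=west, tag=R}: source is west, does not pass → Negative.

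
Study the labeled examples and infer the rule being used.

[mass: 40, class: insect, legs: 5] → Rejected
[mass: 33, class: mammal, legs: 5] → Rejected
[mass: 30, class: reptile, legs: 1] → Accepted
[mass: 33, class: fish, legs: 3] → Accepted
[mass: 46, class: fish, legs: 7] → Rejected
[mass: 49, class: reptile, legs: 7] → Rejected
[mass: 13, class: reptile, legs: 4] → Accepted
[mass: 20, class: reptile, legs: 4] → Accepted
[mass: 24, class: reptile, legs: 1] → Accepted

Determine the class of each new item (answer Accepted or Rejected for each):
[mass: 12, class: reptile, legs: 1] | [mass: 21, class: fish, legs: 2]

Accepted, Accepted

The rule appears to be: legs ≤ 4.
Accepted: [mass: 12, class: reptile, legs: 1], since legs = 1. Accepted: [mass: 21, class: fish, legs: 2], since legs = 2.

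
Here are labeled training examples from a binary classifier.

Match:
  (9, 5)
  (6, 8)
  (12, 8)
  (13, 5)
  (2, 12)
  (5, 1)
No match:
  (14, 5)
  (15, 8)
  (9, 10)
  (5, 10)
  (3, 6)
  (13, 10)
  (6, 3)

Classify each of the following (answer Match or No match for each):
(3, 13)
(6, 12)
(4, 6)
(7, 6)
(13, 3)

A rule that fits every label: sum is even — true of each 'Match' example, false of each 'No match' one.
(3, 13) — 3+13 = 16, hence Match. (6, 12) — 6+12 = 18, hence Match. (4, 6) — 4+6 = 10, hence Match. (7, 6) — 7+6 = 13, hence No match. (13, 3) — 13+3 = 16, hence Match.

Match, Match, Match, No match, Match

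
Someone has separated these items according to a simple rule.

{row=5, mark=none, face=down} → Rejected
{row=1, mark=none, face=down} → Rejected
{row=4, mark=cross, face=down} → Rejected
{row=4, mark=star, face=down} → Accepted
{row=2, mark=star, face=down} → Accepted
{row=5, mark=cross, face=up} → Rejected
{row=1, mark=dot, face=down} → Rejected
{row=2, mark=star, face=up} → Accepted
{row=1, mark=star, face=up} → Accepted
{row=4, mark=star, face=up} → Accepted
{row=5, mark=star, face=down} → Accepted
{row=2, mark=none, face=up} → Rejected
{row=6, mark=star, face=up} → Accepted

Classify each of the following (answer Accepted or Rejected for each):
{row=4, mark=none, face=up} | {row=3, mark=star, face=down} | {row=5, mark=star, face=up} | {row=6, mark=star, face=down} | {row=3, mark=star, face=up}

'Accepted' ⟺ mark is star.
{row=4, mark=none, face=up} — mark is none, hence Rejected.
{row=3, mark=star, face=down} — mark is star, hence Accepted.
{row=5, mark=star, face=up} — mark is star, hence Accepted.
{row=6, mark=star, face=down} — mark is star, hence Accepted.
{row=3, mark=star, face=up} — mark is star, hence Accepted.

Rejected, Accepted, Accepted, Accepted, Accepted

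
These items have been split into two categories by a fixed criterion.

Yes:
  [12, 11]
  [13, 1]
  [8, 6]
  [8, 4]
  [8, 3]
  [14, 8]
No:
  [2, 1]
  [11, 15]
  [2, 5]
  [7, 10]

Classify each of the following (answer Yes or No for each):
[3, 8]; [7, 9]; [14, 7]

The pattern is that an item is 'Yes' exactly when: first > second AND sum ≥ 7.
No: [3, 8], since 3 < 8, 3+8 = 11. No: [7, 9], since 7 < 9, 7+9 = 16. Yes: [14, 7], since 14 > 7, 14+7 = 21.

No, No, Yes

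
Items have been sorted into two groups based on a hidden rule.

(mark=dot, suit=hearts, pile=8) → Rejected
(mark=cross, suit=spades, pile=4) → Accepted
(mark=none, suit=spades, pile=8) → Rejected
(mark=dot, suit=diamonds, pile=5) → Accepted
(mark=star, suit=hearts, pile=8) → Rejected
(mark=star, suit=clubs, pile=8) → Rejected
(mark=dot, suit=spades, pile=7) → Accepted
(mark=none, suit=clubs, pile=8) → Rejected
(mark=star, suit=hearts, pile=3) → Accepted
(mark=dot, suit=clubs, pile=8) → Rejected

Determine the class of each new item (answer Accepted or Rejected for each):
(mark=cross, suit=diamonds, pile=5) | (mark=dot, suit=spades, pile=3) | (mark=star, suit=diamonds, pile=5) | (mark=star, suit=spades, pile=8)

The classifier is using: pile ≤ 7.
Accepted: (mark=cross, suit=diamonds, pile=5), since pile = 5.
Accepted: (mark=dot, suit=spades, pile=3), since pile = 3.
Accepted: (mark=star, suit=diamonds, pile=5), since pile = 5.
Rejected: (mark=star, suit=spades, pile=8), since pile = 8.

Accepted, Accepted, Accepted, Rejected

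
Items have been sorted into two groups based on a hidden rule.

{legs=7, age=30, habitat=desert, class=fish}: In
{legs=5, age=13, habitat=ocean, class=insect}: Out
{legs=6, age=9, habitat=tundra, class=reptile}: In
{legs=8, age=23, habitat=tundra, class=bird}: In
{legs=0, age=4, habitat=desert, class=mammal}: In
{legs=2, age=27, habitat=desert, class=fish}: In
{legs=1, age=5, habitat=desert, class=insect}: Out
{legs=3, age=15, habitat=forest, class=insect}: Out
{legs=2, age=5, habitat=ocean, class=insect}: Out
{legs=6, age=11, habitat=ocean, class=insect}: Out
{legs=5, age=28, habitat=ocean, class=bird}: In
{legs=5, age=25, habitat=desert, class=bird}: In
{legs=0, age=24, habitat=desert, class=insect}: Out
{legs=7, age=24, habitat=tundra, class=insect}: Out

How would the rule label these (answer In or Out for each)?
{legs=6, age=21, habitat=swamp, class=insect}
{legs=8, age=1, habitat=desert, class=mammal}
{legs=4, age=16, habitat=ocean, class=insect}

The pattern is that an item is 'In' exactly when: class is not insect.
{legs=6, age=21, habitat=swamp, class=insect}: class is insect, fails this test → Out.
{legs=8, age=1, habitat=desert, class=mammal}: class is mammal, meets the rule → In.
{legs=4, age=16, habitat=ocean, class=insect}: class is insect, fails this test → Out.

Out, In, Out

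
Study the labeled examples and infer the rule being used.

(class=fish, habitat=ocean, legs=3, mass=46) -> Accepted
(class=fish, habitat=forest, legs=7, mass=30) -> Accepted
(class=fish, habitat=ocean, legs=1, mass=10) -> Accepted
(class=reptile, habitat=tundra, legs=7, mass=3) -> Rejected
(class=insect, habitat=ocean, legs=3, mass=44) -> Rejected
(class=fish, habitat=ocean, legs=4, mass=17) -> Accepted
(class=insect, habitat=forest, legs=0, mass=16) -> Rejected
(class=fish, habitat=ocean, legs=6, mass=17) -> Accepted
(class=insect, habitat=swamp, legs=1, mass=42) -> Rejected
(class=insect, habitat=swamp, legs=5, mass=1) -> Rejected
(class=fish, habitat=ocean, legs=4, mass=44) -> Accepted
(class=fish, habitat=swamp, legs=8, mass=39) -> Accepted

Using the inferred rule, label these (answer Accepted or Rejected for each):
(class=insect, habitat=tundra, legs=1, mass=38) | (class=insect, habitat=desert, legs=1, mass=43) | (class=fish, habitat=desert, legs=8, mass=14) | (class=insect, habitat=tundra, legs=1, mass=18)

Rejected, Rejected, Accepted, Rejected

Checking candidate rules against both groups, what survives is: class is fish.
Rejected: (class=insect, habitat=tundra, legs=1, mass=38), since class is insect.
Rejected: (class=insect, habitat=desert, legs=1, mass=43), since class is insect.
Accepted: (class=fish, habitat=desert, legs=8, mass=14), since class is fish.
Rejected: (class=insect, habitat=tundra, legs=1, mass=18), since class is insect.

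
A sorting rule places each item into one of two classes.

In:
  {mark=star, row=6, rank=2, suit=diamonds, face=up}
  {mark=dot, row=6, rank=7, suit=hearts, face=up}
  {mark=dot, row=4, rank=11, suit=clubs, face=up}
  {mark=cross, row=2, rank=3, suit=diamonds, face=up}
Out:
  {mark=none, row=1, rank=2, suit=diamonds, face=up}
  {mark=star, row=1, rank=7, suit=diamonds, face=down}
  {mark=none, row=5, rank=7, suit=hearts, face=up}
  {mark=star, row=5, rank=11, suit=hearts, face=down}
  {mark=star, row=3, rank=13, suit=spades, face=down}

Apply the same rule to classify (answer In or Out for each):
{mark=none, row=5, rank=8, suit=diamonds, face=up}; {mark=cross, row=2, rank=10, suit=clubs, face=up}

Out, In

Looking at the examples, the only property every 'In' case has and every 'Out' case lacks is: row is even.
{mark=none, row=5, rank=8, suit=diamonds, face=up}: row = 5, doesn't match → Out.
{mark=cross, row=2, rank=10, suit=clubs, face=up}: row = 2, checks out → In.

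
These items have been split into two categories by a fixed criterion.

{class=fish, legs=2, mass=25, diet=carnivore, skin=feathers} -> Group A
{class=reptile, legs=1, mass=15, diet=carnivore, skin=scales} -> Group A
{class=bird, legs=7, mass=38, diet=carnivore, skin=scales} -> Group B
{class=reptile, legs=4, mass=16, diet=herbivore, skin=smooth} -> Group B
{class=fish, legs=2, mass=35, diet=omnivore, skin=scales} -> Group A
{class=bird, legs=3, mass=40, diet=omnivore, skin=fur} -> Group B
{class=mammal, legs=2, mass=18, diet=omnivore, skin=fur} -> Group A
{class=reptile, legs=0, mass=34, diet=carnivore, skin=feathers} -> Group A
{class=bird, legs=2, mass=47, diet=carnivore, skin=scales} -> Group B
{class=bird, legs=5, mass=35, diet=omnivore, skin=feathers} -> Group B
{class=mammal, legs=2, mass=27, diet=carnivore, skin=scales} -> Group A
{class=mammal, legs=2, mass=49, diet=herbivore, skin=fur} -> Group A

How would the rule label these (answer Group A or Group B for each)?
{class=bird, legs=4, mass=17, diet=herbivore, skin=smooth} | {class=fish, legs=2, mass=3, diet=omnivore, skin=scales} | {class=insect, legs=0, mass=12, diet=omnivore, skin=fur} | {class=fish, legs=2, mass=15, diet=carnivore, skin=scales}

The common property of the 'Group A' items is: mass ≠ 47 AND legs ≤ 2. No 'Group B' item has it.
Group B: {class=bird, legs=4, mass=17, diet=herbivore, skin=smooth}, since mass = 17, legs = 4.
Group A: {class=fish, legs=2, mass=3, diet=omnivore, skin=scales}, since mass = 3, legs = 2.
Group A: {class=insect, legs=0, mass=12, diet=omnivore, skin=fur}, since mass = 12, legs = 0.
Group A: {class=fish, legs=2, mass=15, diet=carnivore, skin=scales}, since mass = 15, legs = 2.

Group B, Group A, Group A, Group A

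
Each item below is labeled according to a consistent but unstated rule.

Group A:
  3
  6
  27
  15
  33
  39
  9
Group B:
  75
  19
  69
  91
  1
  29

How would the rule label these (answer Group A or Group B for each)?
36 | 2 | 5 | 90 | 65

'Group A' ⟺ multiple of 3 AND at most 39.
36: 36 = 3·12, 36 ≤ 39 — meets the rule, so Group A. 2: 2 = 3·0 + 2, 2 ≤ 39 — doesn't match, so Group B. 5: 5 = 3·1 + 2, 5 ≤ 39 — doesn't match, so Group B. 90: 90 = 3·30, 90 > 39 — doesn't match, so Group B. 65: 65 = 3·21 + 2, 65 > 39 — doesn't match, so Group B.

Group A, Group B, Group B, Group B, Group B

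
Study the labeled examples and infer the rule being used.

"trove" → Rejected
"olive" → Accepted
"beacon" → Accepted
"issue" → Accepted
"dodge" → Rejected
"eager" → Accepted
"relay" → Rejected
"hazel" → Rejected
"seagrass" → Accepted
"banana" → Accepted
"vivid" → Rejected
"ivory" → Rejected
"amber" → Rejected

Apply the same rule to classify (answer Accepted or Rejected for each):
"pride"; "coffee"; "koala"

Every 'Accepted' example satisfies: has ≥ 3 vowels. None of the 'Rejected' examples do.

Rejected, Accepted, Accepted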